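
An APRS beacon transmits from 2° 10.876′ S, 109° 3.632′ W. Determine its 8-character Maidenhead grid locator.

DI57lt26

Add 180° to longitude and 90° to latitude: 70.93947, 87.81873.
Field: 70.93947/20 → 3 → D, 87.81873/10 → 8 → I; chars DI.
Square: 10.93947/2 → 5, 7.81873/1 → 7; chars 57.
Subsquare: 0.93947/0.0833333 → 11 → l, 0.81873/0.0416667 → 19 → t; chars lt.
Extended square: 0.02280/0.00833333 → 2, 0.02707/0.00416667 → 6; chars 26.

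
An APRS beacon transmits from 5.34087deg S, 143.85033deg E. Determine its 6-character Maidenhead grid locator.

QI14wp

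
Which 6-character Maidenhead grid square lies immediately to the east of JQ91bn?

JQ91cn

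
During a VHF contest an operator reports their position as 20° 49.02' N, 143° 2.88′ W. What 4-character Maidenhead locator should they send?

BL80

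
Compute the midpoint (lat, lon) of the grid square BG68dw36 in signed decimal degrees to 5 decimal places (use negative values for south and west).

-21.05625, -147.72083

Field B=1, G=6: +1·20° lon, +6·10° lat → SW at lon -160°, lat -30°.
Square 6, 8: +6·2° lon, +8·1° lat → SW at lon -148°, lat -22°.
Subsquare d=3, w=22: +3·0.0833333° lon, +22·0.0416667° lat → SW at lon -147.75°, lat -21.0833°.
Extended square 3, 6: +3·0.00833333° lon, +6·0.00416667° lat → SW at lon -147.725°, lat -21.0583°.
Cell spans 0.00833333° lon × 0.00416667° lat. Centre is SW corner plus half of each.
latitude -21.05625, longitude -147.72083.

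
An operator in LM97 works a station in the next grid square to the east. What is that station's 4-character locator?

MM07

Longitude square 9; +1 → 10, wraps to 0, carry into field.
Longitude field L = 11; +1 → 12 = M.
The latitude characters are unchanged.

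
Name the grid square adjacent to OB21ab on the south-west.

OB11xa

Longitude subsquare a = 0; −1 → -1, wraps to 23 = x, carry into square.
Longitude square 2; −1 → 1.
Latitude subsquare b = 1; −1 → 0 = a.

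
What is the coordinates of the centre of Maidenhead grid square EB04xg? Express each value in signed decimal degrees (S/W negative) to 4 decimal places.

Field E=4, B=1: +4·20° lon, +1·10° lat → SW at lon -100°, lat -80°.
Square 0, 4: +0·2° lon, +4·1° lat → SW at lon -100°, lat -76°.
Subsquare x=23, g=6: +23·0.0833333° lon, +6·0.0416667° lat → SW at lon -98.0833°, lat -75.75°.
Cell spans 0.0833333° lon × 0.0416667° lat. Centre is SW corner plus half of each.
latitude -75.7292, longitude -98.0417.

-75.7292, -98.0417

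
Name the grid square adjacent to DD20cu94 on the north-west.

Longitude extended square 9; −1 → 8.
Latitude extended square 4; +1 → 5.

DD20cu85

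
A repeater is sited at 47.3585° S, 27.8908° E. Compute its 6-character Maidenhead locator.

Shift to the Maidenhead origin (180°W, 90°S): lon 207.8908, lat 42.6415.
Field: 207.8908/20 → 10 → K, 42.6415/10 → 4 → E; chars KE.
Square: 7.8908/2 → 3, 2.6415/1 → 2; chars 32.
Subsquare: 1.8908/0.0833333 → 22 → w, 0.6415/0.0416667 → 15 → p; chars wp.

KE32wp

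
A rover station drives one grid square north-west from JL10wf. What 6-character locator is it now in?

Longitude subsquare w = 22; −1 → 21 = v.
Latitude subsquare f = 5; +1 → 6 = g.

JL10vg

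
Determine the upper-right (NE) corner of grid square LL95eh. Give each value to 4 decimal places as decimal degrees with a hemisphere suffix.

Field L=11, L=11: +11·20° lon, +11·10° lat → SW at lon 40°, lat 20°.
Square 9, 5: +9·2° lon, +5·1° lat → SW at lon 58°, lat 25°.
Subsquare e=4, h=7: +4·0.0833333° lon, +7·0.0416667° lat → SW at lon 58.3333°, lat 25.2917°.
Cell spans 0.0833333° lon × 0.0416667° lat. NE corner is SW corner plus one full cell.
latitude 25.3333° N, longitude 58.4167° E.

25.3333° N, 58.4167° E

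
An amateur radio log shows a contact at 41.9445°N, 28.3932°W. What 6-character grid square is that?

HN51tw

Offset from 180°W / 90°S: lon 151.6068°, lat 131.9445°.
Field: 151.6068/20 → 7 → H, 131.9445/10 → 13 → N; chars HN.
Square: 11.6068/2 → 5, 1.9445/1 → 1; chars 51.
Subsquare: 1.6068/0.0833333 → 19 → t, 0.9445/0.0416667 → 22 → w; chars tw.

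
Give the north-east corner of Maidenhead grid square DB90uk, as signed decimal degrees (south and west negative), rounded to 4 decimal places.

-79.5417, -100.2500

Field D=3, B=1: +3·20° lon, +1·10° lat → SW at lon -120°, lat -80°.
Square 9, 0: +9·2° lon, +0·1° lat → SW at lon -102°, lat -80°.
Subsquare u=20, k=10: +20·0.0833333° lon, +10·0.0416667° lat → SW at lon -100.333°, lat -79.5833°.
Cell spans 0.0833333° lon × 0.0416667° lat. NE corner is SW corner plus one full cell.
latitude -79.5417, longitude -100.2500.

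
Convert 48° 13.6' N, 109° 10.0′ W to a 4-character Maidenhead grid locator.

DN58

Add 180° to longitude and 90° to latitude: 70.83, 138.23.
Field: 70.83/20 → 3 → D, 138.23/10 → 13 → N; chars DN.
Square: 10.83/2 → 5, 8.23/1 → 8; chars 58.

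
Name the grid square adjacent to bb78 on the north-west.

Longitude square 7; −1 → 6.
Latitude square 8; +1 → 9.

BB69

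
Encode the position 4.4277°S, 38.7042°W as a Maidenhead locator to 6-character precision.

Add 180° to longitude and 90° to latitude: 141.2958, 85.5723.
Field: lon ⌊141.2958/20⌋ = 7 → H; lat ⌊85.5723/10⌋ = 8 → I.
Square: lon ⌊1.2958/2⌋ = 0; lat ⌊5.5723/1⌋ = 5.
Subsquare: lon ⌊1.2958/0.0833333⌋ = 15 → p; lat ⌊0.5723/0.0416667⌋ = 13 → n.

HI05pn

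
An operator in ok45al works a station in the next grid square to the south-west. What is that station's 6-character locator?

Longitude subsquare a = 0; −1 → -1, wraps to 23 = x, carry into square.
Longitude square 4; −1 → 3.
Latitude subsquare l = 11; −1 → 10 = k.

OK35xk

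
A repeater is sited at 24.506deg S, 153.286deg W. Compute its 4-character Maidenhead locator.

Shift to the Maidenhead origin (180°W, 90°S): lon 26.71, lat 65.49.
Field: 26.71/20 → 1 → B, 65.49/10 → 6 → G; chars BG.
Square: 6.71/2 → 3, 5.49/1 → 5; chars 35.

BG35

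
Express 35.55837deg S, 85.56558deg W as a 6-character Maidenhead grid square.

Offset from 180°W / 90°S: lon 94.4344°, lat 54.4416°.
Field (20°×10°, letters A–R): lon ⌊94.4344/20⌋ = 4 → E; lat ⌊54.4416/10⌋ = 5 → F.
Square (2°×1°, digits 0–9): lon ⌊14.4344/2⌋ = 7; lat ⌊4.4416/1⌋ = 4.
Subsquare (5′×2.5′, letters a–x): lon ⌊0.4344/0.0833333⌋ = 5 → f; lat ⌊0.4416/0.0416667⌋ = 10 → k.

EF74fk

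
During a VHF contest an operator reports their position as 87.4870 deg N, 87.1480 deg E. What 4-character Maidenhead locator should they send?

NR37

Add 180° to longitude and 90° to latitude: 267.15, 177.49.
Field (20°×10°, letters A–R): 267.15/20 → 13 → N, 177.49/10 → 17 → R; chars NR.
Square (2°×1°, digits 0–9): 7.15/2 → 3, 7.49/1 → 7; chars 37.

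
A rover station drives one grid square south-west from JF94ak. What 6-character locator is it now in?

Longitude subsquare a = 0; −1 → -1, wraps to 23 = x, carry into square.
Longitude square 9; −1 → 8.
Latitude subsquare k = 10; −1 → 9 = j.

JF84xj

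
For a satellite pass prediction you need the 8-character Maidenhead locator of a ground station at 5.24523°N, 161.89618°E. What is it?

RJ05wf78

Add 180° to longitude and 90° to latitude: 341.89618, 95.24523.
Field: lon ⌊341.89618/20⌋ = 17 → R; lat ⌊95.24523/10⌋ = 9 → J.
Square: lon ⌊1.89618/2⌋ = 0; lat ⌊5.24523/1⌋ = 5.
Subsquare: lon ⌊1.89618/0.0833333⌋ = 22 → w; lat ⌊0.24523/0.0416667⌋ = 5 → f.
Extended square: lon ⌊0.06285/0.00833333⌋ = 7; lat ⌊0.03690/0.00416667⌋ = 8.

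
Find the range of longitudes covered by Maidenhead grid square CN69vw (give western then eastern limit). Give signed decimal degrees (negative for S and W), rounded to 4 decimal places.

Field C=2, N=13: +2·20° lon, +13·10° lat → SW at lon -140°, lat 40°.
Square 6, 9: +6·2° lon, +9·1° lat → SW at lon -128°, lat 49°.
Subsquare v=21, w=22: +21·0.0833333° lon, +22·0.0416667° lat → SW at lon -126.25°, lat 49.9167°.
Cell spans 0.0833333° lon × 0.0416667° lat.
west -126.2500, east -126.1667.

-126.2500, -126.1667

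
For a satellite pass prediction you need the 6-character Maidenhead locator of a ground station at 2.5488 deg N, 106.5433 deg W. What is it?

DJ62rn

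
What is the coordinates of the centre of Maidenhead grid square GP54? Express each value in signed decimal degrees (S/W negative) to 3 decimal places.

Field G=6, P=15: +6·20° lon, +15·10° lat → SW at lon -60°, lat 60°.
Square 5, 4: +5·2° lon, +4·1° lat → SW at lon -50°, lat 64°.
Cell spans 2° lon × 1° lat. Centre is SW corner plus half of each.
latitude 64.500, longitude -49.000.

64.500, -49.000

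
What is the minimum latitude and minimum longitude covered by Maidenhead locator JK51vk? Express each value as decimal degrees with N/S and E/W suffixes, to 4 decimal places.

11.4167° N, 11.7500° E

Field J=9, K=10: +9·20° lon, +10·10° lat → SW at lon 0°, lat 10°.
Square 5, 1: +5·2° lon, +1·1° lat → SW at lon 10°, lat 11°.
Subsquare v=21, k=10: +21·0.0833333° lon, +10·0.0416667° lat → SW at lon 11.75°, lat 11.4167°.
latitude 11.4167° N, longitude 11.7500° E.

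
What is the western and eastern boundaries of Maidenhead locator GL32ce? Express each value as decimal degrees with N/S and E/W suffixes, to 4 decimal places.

53.8333° W, 53.7500° W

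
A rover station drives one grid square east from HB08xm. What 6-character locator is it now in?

HB18am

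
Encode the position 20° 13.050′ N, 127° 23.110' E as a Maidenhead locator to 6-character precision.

PL30qf

Offset from 180°W / 90°S: lon 307.3852°, lat 110.2175°.
Field (20°×10°, letters A–R): lon ⌊307.3852/20⌋ = 15 → P; lat ⌊110.2175/10⌋ = 11 → L.
Square (2°×1°, digits 0–9): lon ⌊7.3852/2⌋ = 3; lat ⌊0.2175/1⌋ = 0.
Subsquare (5′×2.5′, letters a–x): lon ⌊1.3852/0.0833333⌋ = 16 → q; lat ⌊0.2175/0.0416667⌋ = 5 → f.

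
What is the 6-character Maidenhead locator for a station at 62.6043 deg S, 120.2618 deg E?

Add 180° to longitude and 90° to latitude: 300.2618, 27.3957.
Field: 300.2618/20 → 15 → P, 27.3957/10 → 2 → C; chars PC.
Square: 0.2618/2 → 0, 7.3957/1 → 7; chars 07.
Subsquare: 0.2618/0.0833333 → 3 → d, 0.3957/0.0416667 → 9 → j; chars dj.

PC07dj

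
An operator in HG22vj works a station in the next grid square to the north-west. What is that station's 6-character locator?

HG22uk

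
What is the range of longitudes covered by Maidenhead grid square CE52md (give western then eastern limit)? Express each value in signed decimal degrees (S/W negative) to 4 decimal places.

Field C=2, E=4: +2·20° lon, +4·10° lat → SW at lon -140°, lat -50°.
Square 5, 2: +5·2° lon, +2·1° lat → SW at lon -130°, lat -48°.
Subsquare m=12, d=3: +12·0.0833333° lon, +3·0.0416667° lat → SW at lon -129°, lat -47.875°.
Cell spans 0.0833333° lon × 0.0416667° lat.
west -129.0000, east -128.9167.

-129.0000, -128.9167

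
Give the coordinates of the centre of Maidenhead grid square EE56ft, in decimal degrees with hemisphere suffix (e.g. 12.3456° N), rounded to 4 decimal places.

Field E=4, E=4: +4·20° lon, +4·10° lat → SW at lon -100°, lat -50°.
Square 5, 6: +5·2° lon, +6·1° lat → SW at lon -90°, lat -44°.
Subsquare f=5, t=19: +5·0.0833333° lon, +19·0.0416667° lat → SW at lon -89.5833°, lat -43.2083°.
Cell spans 0.0833333° lon × 0.0416667° lat. Centre is SW corner plus half of each.
latitude 43.1875° S, longitude 89.5417° W.

43.1875° S, 89.5417° W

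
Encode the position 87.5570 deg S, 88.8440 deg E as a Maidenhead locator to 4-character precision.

NA42

Shift to the Maidenhead origin (180°W, 90°S): lon 268.84, lat 2.44.
Field (20°×10°, letters A–R): lon ⌊268.84/20⌋ = 13 → N; lat ⌊2.44/10⌋ = 0 → A.
Square (2°×1°, digits 0–9): lon ⌊8.84/2⌋ = 4; lat ⌊2.44/1⌋ = 2.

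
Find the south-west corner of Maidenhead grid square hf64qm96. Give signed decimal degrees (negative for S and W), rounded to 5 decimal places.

Field H=7, F=5: +7·20° lon, +5·10° lat → SW at lon -40°, lat -40°.
Square 6, 4: +6·2° lon, +4·1° lat → SW at lon -28°, lat -36°.
Subsquare q=16, m=12: +16·0.0833333° lon, +12·0.0416667° lat → SW at lon -26.6667°, lat -35.5°.
Extended square 9, 6: +9·0.00833333° lon, +6·0.00416667° lat → SW at lon -26.5917°, lat -35.475°.
latitude -35.47500, longitude -26.59167.

-35.47500, -26.59167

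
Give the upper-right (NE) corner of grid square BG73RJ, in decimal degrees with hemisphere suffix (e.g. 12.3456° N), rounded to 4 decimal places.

26.5833° S, 144.5000° W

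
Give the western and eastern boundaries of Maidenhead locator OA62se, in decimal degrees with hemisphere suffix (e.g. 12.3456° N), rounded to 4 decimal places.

Field O=14, A=0: +14·20° lon, +0·10° lat → SW at lon 100°, lat -90°.
Square 6, 2: +6·2° lon, +2·1° lat → SW at lon 112°, lat -88°.
Subsquare s=18, e=4: +18·0.0833333° lon, +4·0.0416667° lat → SW at lon 113.5°, lat -87.8333°.
Cell spans 0.0833333° lon × 0.0416667° lat.
west 113.5000° E, east 113.5833° E.

113.5000° E, 113.5833° E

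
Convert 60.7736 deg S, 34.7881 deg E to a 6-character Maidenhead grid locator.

Add 180° to longitude and 90° to latitude: 214.7881, 29.2264.
Field: 214.7881/20 → 10 → K, 29.2264/10 → 2 → C; chars KC.
Square: 14.7881/2 → 7, 9.2264/1 → 9; chars 79.
Subsquare: 0.7881/0.0833333 → 9 → j, 0.2264/0.0416667 → 5 → f; chars jf.

KC79jf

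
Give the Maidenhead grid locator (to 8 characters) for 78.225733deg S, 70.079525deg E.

MB51as95

Add 180° to longitude and 90° to latitude: 250.07952, 11.77427.
Field (20°×10°, letters A–R): 250.07952/20 → 12 → M, 11.77427/10 → 1 → B; chars MB.
Square (2°×1°, digits 0–9): 10.07952/2 → 5, 1.77427/1 → 1; chars 51.
Subsquare (5′×2.5′, letters a–x): 0.07952/0.0833333 → 0 → a, 0.77427/0.0416667 → 18 → s; chars as.
Extended square (30″×15″, digits 0–9): 0.07952/0.00833333 → 9, 0.02427/0.00416667 → 5; chars 95.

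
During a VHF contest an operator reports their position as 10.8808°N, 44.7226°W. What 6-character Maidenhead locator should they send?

Offset from 180°W / 90°S: lon 135.2774°, lat 100.8808°.
Field: 135.2774/20 → 6 → G, 100.8808/10 → 10 → K; chars GK.
Square: 15.2774/2 → 7, 0.8808/1 → 0; chars 70.
Subsquare: 1.2774/0.0833333 → 15 → p, 0.8808/0.0416667 → 21 → v; chars pv.

GK70pv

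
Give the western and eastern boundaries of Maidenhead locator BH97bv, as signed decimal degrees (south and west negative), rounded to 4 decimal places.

-141.9167, -141.8333

Field B=1, H=7: +1·20° lon, +7·10° lat → SW at lon -160°, lat -20°.
Square 9, 7: +9·2° lon, +7·1° lat → SW at lon -142°, lat -13°.
Subsquare b=1, v=21: +1·0.0833333° lon, +21·0.0416667° lat → SW at lon -141.917°, lat -12.125°.
Cell spans 0.0833333° lon × 0.0416667° lat.
west -141.9167, east -141.8333.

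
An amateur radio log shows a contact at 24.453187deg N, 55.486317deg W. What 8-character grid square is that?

Offset from 180°W / 90°S: lon 124.51368°, lat 114.45319°.
Field: lon ⌊124.51368/20⌋ = 6 → G; lat ⌊114.45319/10⌋ = 11 → L.
Square: lon ⌊4.51368/2⌋ = 2; lat ⌊4.45319/1⌋ = 4.
Subsquare: lon ⌊0.51368/0.0833333⌋ = 6 → g; lat ⌊0.45319/0.0416667⌋ = 10 → k.
Extended square: lon ⌊0.01368/0.00833333⌋ = 1; lat ⌊0.03652/0.00416667⌋ = 8.

GL24gk18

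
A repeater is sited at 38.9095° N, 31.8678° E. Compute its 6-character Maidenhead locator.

Add 180° to longitude and 90° to latitude: 211.8678, 128.9095.
Field: 211.8678/20 → 10 → K, 128.9095/10 → 12 → M; chars KM.
Square: 11.8678/2 → 5, 8.9095/1 → 8; chars 58.
Subsquare: 1.8678/0.0833333 → 22 → w, 0.9095/0.0416667 → 21 → v; chars wv.

KM58wv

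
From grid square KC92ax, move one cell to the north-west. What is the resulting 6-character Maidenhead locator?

KC83xa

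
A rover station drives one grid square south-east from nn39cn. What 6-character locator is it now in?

NN39dm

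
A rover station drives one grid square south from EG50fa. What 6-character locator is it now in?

EF59fx

Latitude subsquare a = 0; −1 → -1, wraps to 23 = x, carry into square.
Latitude square 0; −1 → -1, wraps to 9, carry into field.
Latitude field G = 6; −1 → 5 = F.
The longitude characters are unchanged.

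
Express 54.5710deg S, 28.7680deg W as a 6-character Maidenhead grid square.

Offset from 180°W / 90°S: lon 151.2320°, lat 35.4290°.
Field (20°×10°, letters A–R): lon ⌊151.2320/20⌋ = 7 → H; lat ⌊35.4290/10⌋ = 3 → D.
Square (2°×1°, digits 0–9): lon ⌊11.2320/2⌋ = 5; lat ⌊5.4290/1⌋ = 5.
Subsquare (5′×2.5′, letters a–x): lon ⌊1.2320/0.0833333⌋ = 14 → o; lat ⌊0.4290/0.0416667⌋ = 10 → k.

HD55ok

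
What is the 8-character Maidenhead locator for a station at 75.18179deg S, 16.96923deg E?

JB84lt66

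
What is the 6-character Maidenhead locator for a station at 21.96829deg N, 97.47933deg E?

NL81rx

Offset from 180°W / 90°S: lon 277.4793°, lat 111.9683°.
Field: 277.4793/20 → 13 → N, 111.9683/10 → 11 → L; chars NL.
Square: 17.4793/2 → 8, 1.9683/1 → 1; chars 81.
Subsquare: 1.4793/0.0833333 → 17 → r, 0.9683/0.0416667 → 23 → x; chars rx.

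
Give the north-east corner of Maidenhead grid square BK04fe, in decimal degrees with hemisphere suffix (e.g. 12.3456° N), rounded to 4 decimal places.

14.2083° N, 159.5000° W

Field B=1, K=10: +1·20° lon, +10·10° lat → SW at lon -160°, lat 10°.
Square 0, 4: +0·2° lon, +4·1° lat → SW at lon -160°, lat 14°.
Subsquare f=5, e=4: +5·0.0833333° lon, +4·0.0416667° lat → SW at lon -159.583°, lat 14.1667°.
Cell spans 0.0833333° lon × 0.0416667° lat. NE corner is SW corner plus one full cell.
latitude 14.2083° N, longitude 159.5000° W.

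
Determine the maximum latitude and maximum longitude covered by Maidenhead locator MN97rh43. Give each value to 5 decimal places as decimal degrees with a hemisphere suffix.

47.30833° N, 79.45833° E

Field M=12, N=13: +12·20° lon, +13·10° lat → SW at lon 60°, lat 40°.
Square 9, 7: +9·2° lon, +7·1° lat → SW at lon 78°, lat 47°.
Subsquare r=17, h=7: +17·0.0833333° lon, +7·0.0416667° lat → SW at lon 79.4167°, lat 47.2917°.
Extended square 4, 3: +4·0.00833333° lon, +3·0.00416667° lat → SW at lon 79.45°, lat 47.3042°.
Cell spans 0.00833333° lon × 0.00416667° lat. NE corner is SW corner plus one full cell.
latitude 47.30833° N, longitude 79.45833° E.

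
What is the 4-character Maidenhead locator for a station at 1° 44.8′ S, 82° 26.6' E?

Shift to the Maidenhead origin (180°W, 90°S): lon 262.44, lat 88.25.
Field: lon ⌊262.44/20⌋ = 13 → N; lat ⌊88.25/10⌋ = 8 → I.
Square: lon ⌊2.44/2⌋ = 1; lat ⌊8.25/1⌋ = 8.

NI18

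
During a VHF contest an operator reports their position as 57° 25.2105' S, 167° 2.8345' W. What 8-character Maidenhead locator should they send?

AD62ln49

Add 180° to longitude and 90° to latitude: 12.95276, 32.57982.
Field (20°×10°, letters A–R): lon ⌊12.95276/20⌋ = 0 → A; lat ⌊32.57982/10⌋ = 3 → D.
Square (2°×1°, digits 0–9): lon ⌊12.95276/2⌋ = 6; lat ⌊2.57982/1⌋ = 2.
Subsquare (5′×2.5′, letters a–x): lon ⌊0.95276/0.0833333⌋ = 11 → l; lat ⌊0.57982/0.0416667⌋ = 13 → n.
Extended square (30″×15″, digits 0–9): lon ⌊0.03609/0.00833333⌋ = 4; lat ⌊0.03816/0.00416667⌋ = 9.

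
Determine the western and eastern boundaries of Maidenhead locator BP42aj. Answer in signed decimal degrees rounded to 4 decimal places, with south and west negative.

-152.0000, -151.9167

Field B=1, P=15: +1·20° lon, +15·10° lat → SW at lon -160°, lat 60°.
Square 4, 2: +4·2° lon, +2·1° lat → SW at lon -152°, lat 62°.
Subsquare a=0, j=9: +0·0.0833333° lon, +9·0.0416667° lat → SW at lon -152°, lat 62.375°.
Cell spans 0.0833333° lon × 0.0416667° lat.
west -152.0000, east -151.9167.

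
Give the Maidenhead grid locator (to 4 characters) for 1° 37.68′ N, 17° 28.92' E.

Add 180° to longitude and 90° to latitude: 197.48, 91.63.
Field: 197.48/20 → 9 → J, 91.63/10 → 9 → J; chars JJ.
Square: 17.48/2 → 8, 1.63/1 → 1; chars 81.

JJ81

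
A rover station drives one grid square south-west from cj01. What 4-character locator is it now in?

BJ90

Longitude square 0; −1 → -1, wraps to 9, carry into field.
Longitude field C = 2; −1 → 1 = B.
Latitude square 1; −1 → 0.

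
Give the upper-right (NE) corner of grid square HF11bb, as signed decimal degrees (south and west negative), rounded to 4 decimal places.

-38.9167, -37.8333

Field H=7, F=5: +7·20° lon, +5·10° lat → SW at lon -40°, lat -40°.
Square 1, 1: +1·2° lon, +1·1° lat → SW at lon -38°, lat -39°.
Subsquare b=1, b=1: +1·0.0833333° lon, +1·0.0416667° lat → SW at lon -37.9167°, lat -38.9583°.
Cell spans 0.0833333° lon × 0.0416667° lat. NE corner is SW corner plus one full cell.
latitude -38.9167, longitude -37.8333.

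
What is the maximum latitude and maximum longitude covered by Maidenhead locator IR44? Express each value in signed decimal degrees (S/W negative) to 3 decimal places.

85.000, -10.000

Field I=8, R=17: +8·20° lon, +17·10° lat → SW at lon -20°, lat 80°.
Square 4, 4: +4·2° lon, +4·1° lat → SW at lon -12°, lat 84°.
Cell spans 2° lon × 1° lat. NE corner is SW corner plus one full cell.
latitude 85.000, longitude -10.000.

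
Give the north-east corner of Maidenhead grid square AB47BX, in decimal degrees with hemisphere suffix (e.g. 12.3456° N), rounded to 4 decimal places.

Field A=0, B=1: +0·20° lon, +1·10° lat → SW at lon -180°, lat -80°.
Square 4, 7: +4·2° lon, +7·1° lat → SW at lon -172°, lat -73°.
Subsquare b=1, x=23: +1·0.0833333° lon, +23·0.0416667° lat → SW at lon -171.917°, lat -72.0417°.
Cell spans 0.0833333° lon × 0.0416667° lat. NE corner is SW corner plus one full cell.
latitude 72.0000° S, longitude 171.8333° W.

72.0000° S, 171.8333° W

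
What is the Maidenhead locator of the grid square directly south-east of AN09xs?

AN19ar

Longitude subsquare x = 23; +1 → 24, wraps to 0 = a, carry into square.
Longitude square 0; +1 → 1.
Latitude subsquare s = 18; −1 → 17 = r.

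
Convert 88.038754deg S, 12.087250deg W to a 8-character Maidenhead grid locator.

IA31wx90

Offset from 180°W / 90°S: lon 167.91275°, lat 1.96125°.
Field: lon ⌊167.91275/20⌋ = 8 → I; lat ⌊1.96125/10⌋ = 0 → A.
Square: lon ⌊7.91275/2⌋ = 3; lat ⌊1.96125/1⌋ = 1.
Subsquare: lon ⌊1.91275/0.0833333⌋ = 22 → w; lat ⌊0.96125/0.0416667⌋ = 23 → x.
Extended square: lon ⌊0.07942/0.00833333⌋ = 9; lat ⌊0.00291/0.00416667⌋ = 0.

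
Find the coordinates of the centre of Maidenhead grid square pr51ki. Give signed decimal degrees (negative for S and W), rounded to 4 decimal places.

Field P=15, R=17: +15·20° lon, +17·10° lat → SW at lon 120°, lat 80°.
Square 5, 1: +5·2° lon, +1·1° lat → SW at lon 130°, lat 81°.
Subsquare k=10, i=8: +10·0.0833333° lon, +8·0.0416667° lat → SW at lon 130.833°, lat 81.3333°.
Cell spans 0.0833333° lon × 0.0416667° lat. Centre is SW corner plus half of each.
latitude 81.3542, longitude 130.8750.

81.3542, 130.8750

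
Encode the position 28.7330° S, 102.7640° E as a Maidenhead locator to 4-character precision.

OG11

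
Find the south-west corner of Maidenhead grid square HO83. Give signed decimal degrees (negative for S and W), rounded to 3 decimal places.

Field H=7, O=14: +7·20° lon, +14·10° lat → SW at lon -40°, lat 50°.
Square 8, 3: +8·2° lon, +3·1° lat → SW at lon -24°, lat 53°.
latitude 53.000, longitude -24.000.

53.000, -24.000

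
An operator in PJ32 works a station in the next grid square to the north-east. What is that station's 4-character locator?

PJ43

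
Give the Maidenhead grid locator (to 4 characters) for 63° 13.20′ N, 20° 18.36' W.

HP93

Offset from 180°W / 90°S: lon 159.69°, lat 153.22°.
Field: 159.69/20 → 7 → H, 153.22/10 → 15 → P; chars HP.
Square: 19.69/2 → 9, 3.22/1 → 3; chars 93.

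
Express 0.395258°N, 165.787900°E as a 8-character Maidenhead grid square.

RJ20vj44

Add 180° to longitude and 90° to latitude: 345.78790, 90.39526.
Field: 345.78790/20 → 17 → R, 90.39526/10 → 9 → J; chars RJ.
Square: 5.78790/2 → 2, 0.39526/1 → 0; chars 20.
Subsquare: 1.78790/0.0833333 → 21 → v, 0.39526/0.0416667 → 9 → j; chars vj.
Extended square: 0.03790/0.00833333 → 4, 0.02026/0.00416667 → 4; chars 44.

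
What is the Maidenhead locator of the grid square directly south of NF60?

NE69

Latitude square 0; −1 → -1, wraps to 9, carry into field.
Latitude field F = 5; −1 → 4 = E.
The longitude characters are unchanged.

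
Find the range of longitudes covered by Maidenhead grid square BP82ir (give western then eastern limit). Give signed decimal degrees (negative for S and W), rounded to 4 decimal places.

Field B=1, P=15: +1·20° lon, +15·10° lat → SW at lon -160°, lat 60°.
Square 8, 2: +8·2° lon, +2·1° lat → SW at lon -144°, lat 62°.
Subsquare i=8, r=17: +8·0.0833333° lon, +17·0.0416667° lat → SW at lon -143.333°, lat 62.7083°.
Cell spans 0.0833333° lon × 0.0416667° lat.
west -143.3333, east -143.2500.

-143.3333, -143.2500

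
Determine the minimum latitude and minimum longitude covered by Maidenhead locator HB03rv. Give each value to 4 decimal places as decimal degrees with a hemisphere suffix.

76.1250° S, 38.5833° W

Field H=7, B=1: +7·20° lon, +1·10° lat → SW at lon -40°, lat -80°.
Square 0, 3: +0·2° lon, +3·1° lat → SW at lon -40°, lat -77°.
Subsquare r=17, v=21: +17·0.0833333° lon, +21·0.0416667° lat → SW at lon -38.5833°, lat -76.125°.
latitude 76.1250° S, longitude 38.5833° W.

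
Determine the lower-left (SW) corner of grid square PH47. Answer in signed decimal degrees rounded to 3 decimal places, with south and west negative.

Field P=15, H=7: +15·20° lon, +7·10° lat → SW at lon 120°, lat -20°.
Square 4, 7: +4·2° lon, +7·1° lat → SW at lon 128°, lat -13°.
latitude -13.000, longitude 128.000.

-13.000, 128.000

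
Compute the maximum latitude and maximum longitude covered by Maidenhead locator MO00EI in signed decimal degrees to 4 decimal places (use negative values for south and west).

Field M=12, O=14: +12·20° lon, +14·10° lat → SW at lon 60°, lat 50°.
Square 0, 0: +0·2° lon, +0·1° lat → SW at lon 60°, lat 50°.
Subsquare e=4, i=8: +4·0.0833333° lon, +8·0.0416667° lat → SW at lon 60.3333°, lat 50.3333°.
Cell spans 0.0833333° lon × 0.0416667° lat. NE corner is SW corner plus one full cell.
latitude 50.3750, longitude 60.4167.

50.3750, 60.4167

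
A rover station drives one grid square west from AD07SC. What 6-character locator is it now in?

Longitude subsquare s = 18; −1 → 17 = r.
The latitude characters are unchanged.

AD07rc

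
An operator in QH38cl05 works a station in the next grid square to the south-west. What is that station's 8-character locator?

Longitude extended square 0; −1 → -1, wraps to 9, carry into subsquare.
Longitude subsquare c = 2; −1 → 1 = b.
Latitude extended square 5; −1 → 4.

QH38bl94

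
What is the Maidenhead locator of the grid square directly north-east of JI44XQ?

JI54ar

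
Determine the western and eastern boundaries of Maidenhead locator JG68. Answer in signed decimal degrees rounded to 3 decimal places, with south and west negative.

12.000, 14.000

Field J=9, G=6: +9·20° lon, +6·10° lat → SW at lon 0°, lat -30°.
Square 6, 8: +6·2° lon, +8·1° lat → SW at lon 12°, lat -22°.
Cell spans 2° lon × 1° lat.
west 12.000, east 14.000.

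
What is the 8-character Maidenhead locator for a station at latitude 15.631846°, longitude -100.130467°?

DK95wp41

Offset from 180°W / 90°S: lon 79.86953°, lat 105.63185°.
Field: lon ⌊79.86953/20⌋ = 3 → D; lat ⌊105.63185/10⌋ = 10 → K.
Square: lon ⌊19.86953/2⌋ = 9; lat ⌊5.63185/1⌋ = 5.
Subsquare: lon ⌊1.86953/0.0833333⌋ = 22 → w; lat ⌊0.63185/0.0416667⌋ = 15 → p.
Extended square: lon ⌊0.03620/0.00833333⌋ = 4; lat ⌊0.00685/0.00416667⌋ = 1.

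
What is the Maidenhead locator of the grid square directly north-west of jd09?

IE90

Longitude square 0; −1 → -1, wraps to 9, carry into field.
Longitude field J = 9; −1 → 8 = I.
Latitude square 9; +1 → 10, wraps to 0, carry into field.
Latitude field D = 3; +1 → 4 = E.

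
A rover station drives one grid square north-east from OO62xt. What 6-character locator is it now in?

Longitude subsquare x = 23; +1 → 24, wraps to 0 = a, carry into square.
Longitude square 6; +1 → 7.
Latitude subsquare t = 19; +1 → 20 = u.

OO72au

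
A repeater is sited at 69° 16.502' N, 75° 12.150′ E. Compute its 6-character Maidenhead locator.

Shift to the Maidenhead origin (180°W, 90°S): lon 255.2025, lat 159.2750.
Field: lon ⌊255.2025/20⌋ = 12 → M; lat ⌊159.2750/10⌋ = 15 → P.
Square: lon ⌊15.2025/2⌋ = 7; lat ⌊9.2750/1⌋ = 9.
Subsquare: lon ⌊1.2025/0.0833333⌋ = 14 → o; lat ⌊0.2750/0.0416667⌋ = 6 → g.

MP79og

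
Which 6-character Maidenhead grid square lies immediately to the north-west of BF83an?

BF73xo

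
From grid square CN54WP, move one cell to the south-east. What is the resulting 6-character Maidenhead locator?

Longitude subsquare w = 22; +1 → 23 = x.
Latitude subsquare p = 15; −1 → 14 = o.

CN54xo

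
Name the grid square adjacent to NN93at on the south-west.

Longitude subsquare a = 0; −1 → -1, wraps to 23 = x, carry into square.
Longitude square 9; −1 → 8.
Latitude subsquare t = 19; −1 → 18 = s.

NN83xs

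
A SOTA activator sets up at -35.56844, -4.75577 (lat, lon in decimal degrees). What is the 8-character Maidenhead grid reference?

IF74ok93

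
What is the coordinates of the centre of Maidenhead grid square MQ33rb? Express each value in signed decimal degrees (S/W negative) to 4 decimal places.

73.0625, 67.4583

Field M=12, Q=16: +12·20° lon, +16·10° lat → SW at lon 60°, lat 70°.
Square 3, 3: +3·2° lon, +3·1° lat → SW at lon 66°, lat 73°.
Subsquare r=17, b=1: +17·0.0833333° lon, +1·0.0416667° lat → SW at lon 67.4167°, lat 73.0417°.
Cell spans 0.0833333° lon × 0.0416667° lat. Centre is SW corner plus half of each.
latitude 73.0625, longitude 67.4583.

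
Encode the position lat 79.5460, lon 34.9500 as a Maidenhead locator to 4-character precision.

Add 180° to longitude and 90° to latitude: 214.95, 169.55.
Field (20°×10°, letters A–R): 214.95/20 → 10 → K, 169.55/10 → 16 → Q; chars KQ.
Square (2°×1°, digits 0–9): 14.95/2 → 7, 9.55/1 → 9; chars 79.

KQ79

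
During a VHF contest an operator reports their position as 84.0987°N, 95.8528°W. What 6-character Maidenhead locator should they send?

ER24bc

Shift to the Maidenhead origin (180°W, 90°S): lon 84.1472, lat 174.0987.
Field (20°×10°, letters A–R): 84.1472/20 → 4 → E, 174.0987/10 → 17 → R; chars ER.
Square (2°×1°, digits 0–9): 4.1472/2 → 2, 4.0987/1 → 4; chars 24.
Subsquare (5′×2.5′, letters a–x): 0.1472/0.0833333 → 1 → b, 0.0987/0.0416667 → 2 → c; chars bc.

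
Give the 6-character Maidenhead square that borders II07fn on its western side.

II07en

Longitude subsquare f = 5; −1 → 4 = e.
The latitude characters are unchanged.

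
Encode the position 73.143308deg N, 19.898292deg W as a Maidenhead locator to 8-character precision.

Shift to the Maidenhead origin (180°W, 90°S): lon 160.10171, lat 163.14331.
Field: 160.10171/20 → 8 → I, 163.14331/10 → 16 → Q; chars IQ.
Square: 0.10171/2 → 0, 3.14331/1 → 3; chars 03.
Subsquare: 0.10171/0.0833333 → 1 → b, 0.14331/0.0416667 → 3 → d; chars bd.
Extended square: 0.01837/0.00833333 → 2, 0.01831/0.00416667 → 4; chars 24.

IQ03bd24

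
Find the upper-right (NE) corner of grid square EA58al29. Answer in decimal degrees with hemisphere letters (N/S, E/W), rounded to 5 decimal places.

Field E=4, A=0: +4·20° lon, +0·10° lat → SW at lon -100°, lat -90°.
Square 5, 8: +5·2° lon, +8·1° lat → SW at lon -90°, lat -82°.
Subsquare a=0, l=11: +0·0.0833333° lon, +11·0.0416667° lat → SW at lon -90°, lat -81.5417°.
Extended square 2, 9: +2·0.00833333° lon, +9·0.00416667° lat → SW at lon -89.9833°, lat -81.5042°.
Cell spans 0.00833333° lon × 0.00416667° lat. NE corner is SW corner plus one full cell.
latitude 81.50000° S, longitude 89.97500° W.

81.50000° S, 89.97500° W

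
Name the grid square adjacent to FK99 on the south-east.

Longitude square 9; +1 → 10, wraps to 0, carry into field.
Longitude field F = 5; +1 → 6 = G.
Latitude square 9; −1 → 8.

GK08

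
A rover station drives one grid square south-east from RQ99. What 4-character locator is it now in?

AQ08

Longitude square 9; +1 → 10, wraps to 0, carry into field.
Longitude field R = 17; +1 → 18, wraps to 0 = A, wrapping around the antimeridian.
Latitude square 9; −1 → 8.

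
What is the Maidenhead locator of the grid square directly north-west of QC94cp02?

Longitude extended square 0; −1 → -1, wraps to 9, carry into subsquare.
Longitude subsquare c = 2; −1 → 1 = b.
Latitude extended square 2; +1 → 3.

QC94bp93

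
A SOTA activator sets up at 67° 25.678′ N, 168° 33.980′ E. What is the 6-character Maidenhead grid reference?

RP47gk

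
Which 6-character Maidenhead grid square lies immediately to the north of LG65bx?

LG66ba

Latitude subsquare x = 23; +1 → 24, wraps to 0 = a, carry into square.
Latitude square 5; +1 → 6.
The longitude characters are unchanged.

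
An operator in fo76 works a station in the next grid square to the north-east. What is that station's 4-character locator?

FO87

Longitude square 7; +1 → 8.
Latitude square 6; +1 → 7.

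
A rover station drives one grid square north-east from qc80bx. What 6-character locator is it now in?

QC81ca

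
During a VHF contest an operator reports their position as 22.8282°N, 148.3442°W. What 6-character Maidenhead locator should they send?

BL52tt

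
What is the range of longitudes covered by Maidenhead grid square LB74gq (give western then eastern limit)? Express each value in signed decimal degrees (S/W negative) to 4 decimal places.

54.5000, 54.5833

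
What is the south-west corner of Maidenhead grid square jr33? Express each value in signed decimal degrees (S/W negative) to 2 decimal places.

Field J=9, R=17: +9·20° lon, +17·10° lat → SW at lon 0°, lat 80°.
Square 3, 3: +3·2° lon, +3·1° lat → SW at lon 6°, lat 83°.
latitude 83.00, longitude 6.00.

83.00, 6.00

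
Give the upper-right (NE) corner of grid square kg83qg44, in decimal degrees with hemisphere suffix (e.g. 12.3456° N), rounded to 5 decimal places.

26.72917° S, 37.37500° E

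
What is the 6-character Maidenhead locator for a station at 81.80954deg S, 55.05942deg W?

GA28le

Add 180° to longitude and 90° to latitude: 124.9406, 8.1905.
Field: 124.9406/20 → 6 → G, 8.1905/10 → 0 → A; chars GA.
Square: 4.9406/2 → 2, 8.1905/1 → 8; chars 28.
Subsquare: 0.9406/0.0833333 → 11 → l, 0.1905/0.0416667 → 4 → e; chars le.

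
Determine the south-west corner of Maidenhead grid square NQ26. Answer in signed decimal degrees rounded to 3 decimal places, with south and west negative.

Field N=13, Q=16: +13·20° lon, +16·10° lat → SW at lon 80°, lat 70°.
Square 2, 6: +2·2° lon, +6·1° lat → SW at lon 84°, lat 76°.
latitude 76.000, longitude 84.000.

76.000, 84.000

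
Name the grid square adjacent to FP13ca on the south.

Latitude subsquare a = 0; −1 → -1, wraps to 23 = x, carry into square.
Latitude square 3; −1 → 2.
The longitude characters are unchanged.

FP12cx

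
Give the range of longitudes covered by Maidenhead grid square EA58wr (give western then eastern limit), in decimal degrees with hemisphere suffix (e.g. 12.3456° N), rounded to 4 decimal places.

Field E=4, A=0: +4·20° lon, +0·10° lat → SW at lon -100°, lat -90°.
Square 5, 8: +5·2° lon, +8·1° lat → SW at lon -90°, lat -82°.
Subsquare w=22, r=17: +22·0.0833333° lon, +17·0.0416667° lat → SW at lon -88.1667°, lat -81.2917°.
Cell spans 0.0833333° lon × 0.0416667° lat.
west 88.1667° W, east 88.0833° W.

88.1667° W, 88.0833° W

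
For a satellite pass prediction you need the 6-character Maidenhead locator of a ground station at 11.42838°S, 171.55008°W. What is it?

AH48fn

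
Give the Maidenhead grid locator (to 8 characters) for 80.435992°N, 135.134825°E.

PR70nk64

Offset from 180°W / 90°S: lon 315.13482°, lat 170.43599°.
Field: 315.13482/20 → 15 → P, 170.43599/10 → 17 → R; chars PR.
Square: 15.13482/2 → 7, 0.43599/1 → 0; chars 70.
Subsquare: 1.13482/0.0833333 → 13 → n, 0.43599/0.0416667 → 10 → k; chars nk.
Extended square: 0.05149/0.00833333 → 6, 0.01933/0.00416667 → 4; chars 64.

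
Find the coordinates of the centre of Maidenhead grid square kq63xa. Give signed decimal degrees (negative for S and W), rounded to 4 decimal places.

73.0208, 33.9583

Field K=10, Q=16: +10·20° lon, +16·10° lat → SW at lon 20°, lat 70°.
Square 6, 3: +6·2° lon, +3·1° lat → SW at lon 32°, lat 73°.
Subsquare x=23, a=0: +23·0.0833333° lon, +0·0.0416667° lat → SW at lon 33.9167°, lat 73°.
Cell spans 0.0833333° lon × 0.0416667° lat. Centre is SW corner plus half of each.
latitude 73.0208, longitude 33.9583.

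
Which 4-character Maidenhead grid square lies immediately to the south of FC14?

Latitude square 4; −1 → 3.
The longitude characters are unchanged.

FC13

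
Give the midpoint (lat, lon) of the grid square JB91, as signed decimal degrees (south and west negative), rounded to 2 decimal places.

-78.50, 19.00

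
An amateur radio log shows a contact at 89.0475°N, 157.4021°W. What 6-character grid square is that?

BR19hb

Add 180° to longitude and 90° to latitude: 22.5979, 179.0475.
Field: lon ⌊22.5979/20⌋ = 1 → B; lat ⌊179.0475/10⌋ = 17 → R.
Square: lon ⌊2.5979/2⌋ = 1; lat ⌊9.0475/1⌋ = 9.
Subsquare: lon ⌊0.5979/0.0833333⌋ = 7 → h; lat ⌊0.0475/0.0416667⌋ = 1 → b.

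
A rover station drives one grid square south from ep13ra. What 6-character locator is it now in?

EP12rx

Latitude subsquare a = 0; −1 → -1, wraps to 23 = x, carry into square.
Latitude square 3; −1 → 2.
The longitude characters are unchanged.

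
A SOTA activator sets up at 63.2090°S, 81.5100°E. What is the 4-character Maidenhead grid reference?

NC06

Shift to the Maidenhead origin (180°W, 90°S): lon 261.51, lat 26.79.
Field (20°×10°, letters A–R): lon ⌊261.51/20⌋ = 13 → N; lat ⌊26.79/10⌋ = 2 → C.
Square (2°×1°, digits 0–9): lon ⌊1.51/2⌋ = 0; lat ⌊6.79/1⌋ = 6.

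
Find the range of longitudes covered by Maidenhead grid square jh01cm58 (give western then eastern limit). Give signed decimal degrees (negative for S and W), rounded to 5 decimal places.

0.20833, 0.21667

Field J=9, H=7: +9·20° lon, +7·10° lat → SW at lon 0°, lat -20°.
Square 0, 1: +0·2° lon, +1·1° lat → SW at lon 0°, lat -19°.
Subsquare c=2, m=12: +2·0.0833333° lon, +12·0.0416667° lat → SW at lon 0.166667°, lat -18.5°.
Extended square 5, 8: +5·0.00833333° lon, +8·0.00416667° lat → SW at lon 0.208333°, lat -18.4667°.
Cell spans 0.00833333° lon × 0.00416667° lat.
west 0.20833, east 0.21667.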